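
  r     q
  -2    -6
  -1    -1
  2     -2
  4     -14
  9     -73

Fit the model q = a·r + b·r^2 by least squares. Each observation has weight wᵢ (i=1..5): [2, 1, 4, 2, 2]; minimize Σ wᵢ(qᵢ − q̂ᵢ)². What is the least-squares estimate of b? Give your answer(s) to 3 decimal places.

b = -0.985

With design matrix X, XᵀWX = [[219, 1601]; [1601, 13731]] and XᵀWq = [-1417, -12355]ᵀ.
Eliminating b: 13731·(row 1) − 1601·(row 2) gives 443888·a = 13731·(-1417) − 1601·(-12355) = 323528, so a = 40441/55486.
Then b = ((-12355) − 1601·(40441/55486))/13731 = -54641/55486.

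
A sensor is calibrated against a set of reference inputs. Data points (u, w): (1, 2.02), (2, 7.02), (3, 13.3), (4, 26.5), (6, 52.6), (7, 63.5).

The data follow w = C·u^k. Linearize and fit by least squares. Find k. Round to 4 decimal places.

Taking logs, ln w = k·ln u + ln C, so regress ln w on ln u.
Sums: Σln u = 6.9157, Σ(ln u)² = 10.6062, Σln w = 16.6305, Σln u·ln w = 23.9146.
Normal system: [[10.6062, 6.9157]; [6.9157, 6]]·[k, ln C]ᵀ = [23.9146, 16.6305]ᵀ.
Solving (det = 15.8099): k = 1.80112, ln C = 0.69574.

k = 1.8011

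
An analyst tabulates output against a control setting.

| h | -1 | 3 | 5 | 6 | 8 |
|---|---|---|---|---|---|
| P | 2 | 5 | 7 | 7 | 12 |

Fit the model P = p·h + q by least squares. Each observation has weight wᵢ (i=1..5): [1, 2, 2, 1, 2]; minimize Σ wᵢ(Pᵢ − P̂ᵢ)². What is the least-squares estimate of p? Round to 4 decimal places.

Setting ∂/∂p … = 0 gives: 233·p + 37·q = 332;  37·p + 8·q = 57.
Δ = 233·8 − 37² = 495.
p = (332·8 − 37·57)/495 = 547/495; q = (233·57 − 37·332)/495 = 997/495.

p = 1.1051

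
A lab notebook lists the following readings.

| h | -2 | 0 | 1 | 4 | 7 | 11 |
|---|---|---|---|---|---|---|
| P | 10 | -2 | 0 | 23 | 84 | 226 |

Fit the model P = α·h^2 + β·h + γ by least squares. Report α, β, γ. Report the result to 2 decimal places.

α = 2.06, β = -2.05, γ = -1.71

Setting ∂/∂α … = 0 gives: 17315·α + 1731·β + 191·γ = 31870;  1731·α + 191·β + 21·γ = 3146;  191·α + 21·β + 6·γ = 341.
(Σh^2·h^2 = 17315, Σh^2·h = 1731, Σh^2 = 191, Σh·h = 191, Σh = 21, Σ1 = 6, Σh^2·P = 31870, Σh·P = 3146, ΣP = 341.)
Inverting the 3×3 Gram matrix, [α, β, γ]ᵀ = [236827/114712, -235349/114712, -7531/4412]ᵀ.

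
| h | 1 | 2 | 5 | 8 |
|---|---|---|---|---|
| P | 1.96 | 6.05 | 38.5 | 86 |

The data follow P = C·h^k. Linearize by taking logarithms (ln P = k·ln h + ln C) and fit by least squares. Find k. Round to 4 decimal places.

k = 1.8493

Let Y = ln P. Fitting Y = k·ln h + ln C by least squares:
Σln h = 4.3820, Σ(ln h)² = 7.3948, Σln P = 10.5780, Σln h·ln P = 16.3858.
Normal system: [[7.3948, 4.3820]; [4.3820, 4]]·[k, ln C]ᵀ = [16.3858, 10.5780]ᵀ.
Slope k = (n·Σln h·ln P − Σln h·Σln P)/(n·Σ(ln h)² − (Σln h)²) = (4·16.3858 − 4.3820·10.5780)/10.3771 = 1.84926; ln C = (Σln P − k·Σln h)/n = 0.61863.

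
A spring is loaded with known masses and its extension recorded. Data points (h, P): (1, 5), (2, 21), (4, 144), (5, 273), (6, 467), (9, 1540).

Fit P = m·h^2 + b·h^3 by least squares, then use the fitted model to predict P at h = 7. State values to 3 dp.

Forming AᵀA = [[8755, 71007]; [71007, 597883]] and AᵀP = [150770, 1267046]ᵀ gives AᵀA·[m, b]ᵀ = AᵀP.
det = 8755·597883 − 71007² = 192471616.
m = (150770·597883 − 71007·1267046)/192471616 = 43421147/48117904; b = (8755·1267046 − 71007·150770)/192471616 = 96815585/48117904.
At h = 7: P̂ = (43421147/48117904)·(49) + (96815585/48117904)·(343) = 17667690929/24058952.

P̂ = 734.350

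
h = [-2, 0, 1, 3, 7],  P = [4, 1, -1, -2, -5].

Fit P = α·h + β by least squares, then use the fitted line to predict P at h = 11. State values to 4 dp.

P̂ = -9.3675

Compute the Gram sums: Σh·h = 63, Σh = 9, Σ1 = 5.
For XᵀP: Σh·P = -50, ΣP = -3.
Normal equations: [[63, 9]; [9, 5]]·[α, β]ᵀ = [-50, -3]ᵀ.
Eliminating β: 5·(row 1) − 9·(row 2) gives 234·α = 5·(-50) − 9·(-3) = -223, so α = -223/234.
Then β = ((-3) − 9·(-223/234))/5 = 29/26.
At h = 11: P̂ = (-223/234)·(11) + (29/26)·(1) = -1096/117.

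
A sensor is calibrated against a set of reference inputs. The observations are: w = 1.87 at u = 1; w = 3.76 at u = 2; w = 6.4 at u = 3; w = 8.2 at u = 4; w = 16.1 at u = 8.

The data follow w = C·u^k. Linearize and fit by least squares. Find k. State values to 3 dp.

k = 1.046

Let Y = ln w. Fitting Y = k·ln u + ln C by least squares:
XᵀX = [[7.9333, 5.2575]; [5.2575, 5]], rhs = [11.6527, 8.6896]ᵀ  (here Σln u = 5.2575, Σ(ln u)² = 7.9333, Σln w = 8.6896, Σln u·ln w = 11.6527).
Δ = 7.9333·5 − (5.2575)² = 12.0252; k = (11.6527·5 − 5.2575·8.6896)/12.0252 = 1.04597, ln C = (7.9333·8.6896 − 5.2575·11.6527)/12.0252 = 0.63809.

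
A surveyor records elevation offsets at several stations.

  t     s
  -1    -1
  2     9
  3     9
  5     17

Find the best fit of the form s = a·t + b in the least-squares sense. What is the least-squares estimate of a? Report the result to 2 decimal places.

The normal equations are: 39·a + 9·b = 131;  9·a + 4·b = 34.
(Σt·t = 39, Σt = 9, Σ1 = 4, Σt·s = 131, Σs = 34.)
Eliminating b: 4·(row 1) − 9·(row 2) gives 75·a = 4·131 − 9·34 = 218, so a = 218/75.
Then b = (34 − 9·(218/75))/4 = 49/25.

a = 2.91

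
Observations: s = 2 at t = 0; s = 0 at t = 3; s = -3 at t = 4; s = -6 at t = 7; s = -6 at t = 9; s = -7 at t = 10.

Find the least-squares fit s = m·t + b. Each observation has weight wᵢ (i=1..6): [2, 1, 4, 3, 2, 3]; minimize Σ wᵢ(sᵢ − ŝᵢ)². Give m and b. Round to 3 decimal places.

Setting ∂/∂m … = 0 gives: 682·m + 88·b = -492;  88·m + 15·b = -59.
Determinant 682·15 − 88² = 2486.
m = ((-492)·15 − 88·(-59))/2486 = -1094/1243; b = (682·(-59) − 88·(-492))/2486 = 139/113.

m = -0.880, b = 1.230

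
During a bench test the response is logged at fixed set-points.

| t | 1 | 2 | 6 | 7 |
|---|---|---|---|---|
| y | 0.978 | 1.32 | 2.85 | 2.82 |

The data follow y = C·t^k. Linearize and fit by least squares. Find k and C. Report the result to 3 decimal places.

With ln yᵢ as the transformed response and ln tᵢ as the regressor:
AᵀA = [[7.4774, 4.4308]; [4.4308, 4]], rhs = [4.0864, 2.3394]ᵀ  (here Σln t = 4.4308, Σ(ln t)² = 7.4774, Σln y = 2.3394, Σln t·ln y = 4.0864).
Slope k = (n·Σln t·ln y − Σln t·Σln y)/(n·Σ(ln t)² − (Σln t)²) = (4·4.0864 − 4.4308·2.3394)/10.2775 = 0.58184; ln C = (Σln y − k·Σln t)/n = -0.05965, so C = exp(-0.05965) = 0.94210.

k = 0.582, C = 0.942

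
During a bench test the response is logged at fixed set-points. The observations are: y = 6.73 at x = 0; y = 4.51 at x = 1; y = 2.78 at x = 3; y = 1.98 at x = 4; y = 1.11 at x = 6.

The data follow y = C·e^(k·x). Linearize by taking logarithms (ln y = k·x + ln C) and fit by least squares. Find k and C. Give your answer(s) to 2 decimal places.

Taking logs, ln y = k·x + ln C, so regress ln y on x.
Sums: Σx = 14.0000, Σ(x)² = 62.0000, Σln y = 5.2228, Σx·ln y = 7.9322.
Normal system: [[62.0000, 14.0000]; [14.0000, 5]]·[k, ln C]ᵀ = [7.9322, 5.2228]ᵀ.
Δ = 62.0000·5 − (14.0000)² = 114.0000; k = (7.9322·5 − 14.0000·5.2228)/114.0000 = -0.29349, ln C = (62.0000·5.2228 − 14.0000·7.9322)/114.0000 = 1.86633, so C = exp(1.86633) = 6.46453.

k = -0.29, C = 6.46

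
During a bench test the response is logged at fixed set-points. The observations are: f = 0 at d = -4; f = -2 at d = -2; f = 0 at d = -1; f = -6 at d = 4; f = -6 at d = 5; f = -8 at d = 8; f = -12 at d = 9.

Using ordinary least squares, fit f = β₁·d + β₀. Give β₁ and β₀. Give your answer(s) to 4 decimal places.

Forming MᵀM = [[207, 19]; [19, 7]] and Mᵀf = [-222, -34]ᵀ gives MᵀM·[β₁, β₀]ᵀ = Mᵀf.
Eliminating β₀: 7·(row 1) − 19·(row 2) gives 1088·β₁ = 7·(-222) − 19·(-34) = -908, so β₁ = -227/272.
Then β₀ = ((-34) − 19·(-227/272))/7 = -705/272.

β₁ = -0.8346, β₀ = -2.5919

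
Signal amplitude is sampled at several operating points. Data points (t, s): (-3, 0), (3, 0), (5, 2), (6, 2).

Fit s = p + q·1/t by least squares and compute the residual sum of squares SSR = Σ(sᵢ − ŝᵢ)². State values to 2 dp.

The normal system XᵀX·[p, q]ᵀ = Xᵀs is [[4, 11/30]; [11/30, 29/100]]·[p, q]ᵀ = [4, 11/15]ᵀ.
det = 4·(29/100) − (11/30)² = 923/900.
p = (4·(29/100) − (11/30)·(11/15))/(923/900) = 802/923; q = (4·(11/15) − (11/30)·4)/(923/900) = 1320/923.
Residuals: -362/923, -1242/923, 60/71, 824/923; SSR = 3208/923.

SSR = 3.48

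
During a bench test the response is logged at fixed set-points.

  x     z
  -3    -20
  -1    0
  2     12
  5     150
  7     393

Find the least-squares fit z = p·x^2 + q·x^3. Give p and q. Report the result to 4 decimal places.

p = 0.8774, q = 1.0210

Entries of AᵀA: Σx^2·x^2 = 3124, Σx^2·x^3 = 19720, Σx^3·x^3 = 134068.
For Aᵀz: Σx^2·z = 22875, Σx^3·z = 154185.
So AᵀA·[p, q]ᵀ = Aᵀz: [[3124, 19720]; [19720, 134068]]·[p, q]ᵀ = [22875, 154185]ᵀ.
Δ = 3124·134068 − 19720² = 29950032.
p = (22875·134068 − 19720·154185)/29950032 = 312825/356548; q = (3124·154185 − 19720·22875)/29950032 = 364035/356548.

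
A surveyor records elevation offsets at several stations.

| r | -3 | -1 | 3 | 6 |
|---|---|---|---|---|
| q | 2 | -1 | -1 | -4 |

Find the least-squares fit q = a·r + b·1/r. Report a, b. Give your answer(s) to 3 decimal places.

From the data, Σr·r = 55, Σr·1/r = 4, Σ1/r·1/r = 5/4.
For Aᵀq: Σr·q = -32, Σ1/r·q = -2/3.
AᵀA·[a, b]ᵀ = Aᵀq becomes [[55, 4]; [4, 5/4]]·[a, b]ᵀ = [-32, -2/3]ᵀ.
Eliminating b: (5/4)·(row 1) − 4·(row 2) gives (211/4)·a = (5/4)·(-32) − 4·(-2/3) = -112/3, so a = -448/633.
Then b = ((-2/3) − 4·(-448/633))/(5/4) = 1096/633.

a = -0.708, b = 1.731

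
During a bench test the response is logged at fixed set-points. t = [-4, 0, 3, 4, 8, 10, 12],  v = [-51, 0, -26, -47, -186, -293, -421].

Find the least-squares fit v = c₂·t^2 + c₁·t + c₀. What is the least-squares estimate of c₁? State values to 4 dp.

Normal-equation sums: Σt^2·t^2 = 35425, Σt^2·t = 3267, Σt^2 = 349, Σt·t = 349, Σt = 33, Σ1 = 7.
And Σt^2·v = -103630, Σt·v = -9532, Σv = -1024.
Normal equations: [[35425, 3267, 349]; [3267, 349, 33]; [349, 33, 7]]·[c₂, c₁, c₀]ᵀ = [-103630, -9532, -1024]ᵀ.
Row-reducing yields c₂ = -1481833/499663, c₁ = 270950/499663, c₀ = -490935/499663.

c₁ = 0.5423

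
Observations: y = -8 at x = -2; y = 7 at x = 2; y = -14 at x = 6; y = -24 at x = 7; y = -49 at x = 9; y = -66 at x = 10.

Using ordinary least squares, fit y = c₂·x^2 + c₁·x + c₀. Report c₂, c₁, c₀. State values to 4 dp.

The normal system MᵀM·[c₂, c₁, c₀]ᵀ = Mᵀy is [[20290, 2288, 274]; [2288, 274, 32]; [274, 32, 6]]·[c₂, c₁, c₀]ᵀ = [-12253, -1323, -154]ᵀ.
Solving the 3×3 system (Gaussian elimination) gives c₂ = -1207/1164, c₁ = 62077/18042, c₀ = 40133/12028.

c₂ = -1.0369, c₁ = 3.4407, c₀ = 3.3366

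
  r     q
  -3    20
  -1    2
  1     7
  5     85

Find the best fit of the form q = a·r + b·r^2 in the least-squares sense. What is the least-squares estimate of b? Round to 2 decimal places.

b = 2.96

From the data, Σr·r = 36, Σr·r^2 = 98, Σr^2·r^2 = 708.
Right-hand side: Σr·q = 370, Σr^2·q = 2314.
Normal equations: [[36, 98]; [98, 708]]·[a, b]ᵀ = [370, 2314]ᵀ.
Eliminating b: 708·(row 1) − 98·(row 2) gives 15884·a = 708·370 − 98·2314 = 35188, so a = 463/209.
Then b = (2314 − 98·(463/209))/708 = 619/209.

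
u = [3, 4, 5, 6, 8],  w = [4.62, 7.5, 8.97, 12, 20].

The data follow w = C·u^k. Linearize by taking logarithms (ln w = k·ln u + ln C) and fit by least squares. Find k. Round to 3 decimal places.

k = 1.442

Taking logs, ln w = k·ln u + ln C, so regress ln w on ln u.
Over the data: Σln u = 7.9655, Σ(ln u)² = 13.2535, Σln w = 11.2198, Σln u·ln w = 18.6873.
Normal system: [[13.2535, 7.9655]; [7.9655, 5]]·[k, ln C]ᵀ = [18.6873, 11.2198]ᵀ.
Solving (det = 2.8177): k = 1.44244, ln C = -0.05401.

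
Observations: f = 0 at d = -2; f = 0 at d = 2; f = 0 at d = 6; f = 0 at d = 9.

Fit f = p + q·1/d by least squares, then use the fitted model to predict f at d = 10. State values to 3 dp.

f̂ = 0.000

Sums needed: Σ1 = 4, Σ1/d = 5/18, Σ1/d·1/d = 175/324.
Right-hand side: Σf = 0, Σ1/d·f = 0.
Normal equations: [[4, 5/18]; [5/18, 175/324]]·[p, q]ᵀ = [0, 0]ᵀ.
det = 4·(175/324) − (5/18)² = 25/12.
p = (0·(175/324) − (5/18)·0)/(25/12) = 0; q = (4·0 − (5/18)·0)/(25/12) = 0.
At d = 10: f̂ = (0)·(1) + (0)·(1/10) = 0.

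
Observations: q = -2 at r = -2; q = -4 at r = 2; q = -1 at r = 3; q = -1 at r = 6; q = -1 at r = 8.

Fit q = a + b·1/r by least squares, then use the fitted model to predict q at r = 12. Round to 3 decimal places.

q̂ = -1.764

Entries of MᵀM: Σ1 = 5, Σ1/r = 5/8, Σ1/r·1/r = 377/576.
Moment sums: Σq = -9, Σ1/r·q = -13/8.
MᵀM·[a, b]ᵀ = Mᵀq becomes [[5, 5/8]; [5/8, 377/576]]·[a, b]ᵀ = [-9, -13/8]ᵀ.
Eliminating b: (377/576)·(row 1) − (5/8)·(row 2) gives (415/144)·a = (377/576)·(-9) − (5/8)·(-13/8) = -39/8, so a = -702/415.
Then b = ((-13/8) − (5/8)·(-702/415))/(377/576) = -72/83.
At r = 12: q̂ = (-702/415)·(1) + (-72/83)·(1/12) = -732/415.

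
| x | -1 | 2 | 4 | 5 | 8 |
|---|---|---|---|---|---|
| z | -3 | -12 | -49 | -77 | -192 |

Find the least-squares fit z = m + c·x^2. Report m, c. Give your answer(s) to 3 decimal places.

Entries of AᵀA: Σ1 = 5, Σx^2 = 110, Σx^2·x^2 = 4994.
For Aᵀz: Σz = -333, Σx^2·z = -15048.
So AᵀA·[m, c]ᵀ = Aᵀz: [[5, 110]; [110, 4994]]·[m, c]ᵀ = [-333, -15048]ᵀ.
det = 5·4994 − 110² = 12870.
m = ((-333)·4994 − 110·(-15048))/12870 = -3/5; c = (5·(-15048) − 110·(-333))/12870 = -3.

m = -0.600, c = -3.000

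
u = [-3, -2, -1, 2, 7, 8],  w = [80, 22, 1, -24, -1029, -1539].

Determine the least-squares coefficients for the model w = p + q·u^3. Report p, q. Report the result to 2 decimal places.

p = -1.13, q = -3.00

Setting ∂/∂p … = 0 gives: 6·p + 827·q = -2489;  827·p + 380651·q = -1143444.
(Σ1 = 6, Σu^3 = 827, Σu^3·u^3 = 380651, Σw = -2489, Σu^3·w = -1143444.)
Determinant 6·380651 − 827² = 1599977.
p = ((-2489)·380651 − 827·(-1143444))/1599977 = -1812151/1599977; q = (6·(-1143444) − 827·(-2489))/1599977 = -4802261/1599977.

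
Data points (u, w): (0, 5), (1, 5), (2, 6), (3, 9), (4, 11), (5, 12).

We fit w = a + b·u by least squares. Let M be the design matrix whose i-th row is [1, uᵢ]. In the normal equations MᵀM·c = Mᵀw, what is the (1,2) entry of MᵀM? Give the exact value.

15

Row 1 ↔ basis 1, column 2 ↔ basis u, so (MᵀM)_{1,2} = Σᵢ u = (1)·(0) + (1)·(1) + (1)·(2) + (1)·(3) + (1)·(4) + (1)·(5) = 15.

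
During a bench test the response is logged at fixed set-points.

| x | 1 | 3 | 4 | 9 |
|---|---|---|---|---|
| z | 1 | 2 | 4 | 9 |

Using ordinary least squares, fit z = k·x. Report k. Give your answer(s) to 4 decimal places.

The normal system MᵀM·[k]ᵀ = Mᵀz is [[107]]·[k]ᵀ = [104]ᵀ.
k = 104/107 = 0.971963.

k = 0.9720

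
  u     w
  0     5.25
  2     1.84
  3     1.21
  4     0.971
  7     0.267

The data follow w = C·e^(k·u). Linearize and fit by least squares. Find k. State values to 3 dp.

Let Y = ln w. Fitting Y = k·u + ln C by least squares:
Σu = 16.0000, Σ(u)² = 78.0000, Σln w = 1.1087, Σu·ln w = -7.5699.
Normal system: [[78.0000, 16.0000]; [16.0000, 5]]·[k, ln C]ᵀ = [-7.5699, 1.1087]ᵀ.
Slope k = (n·Σu·ln w − Σu·Σln w)/(n·Σ(u)² − (Σu)²) = (5·-7.5699 − 16.0000·1.1087)/134.0000 = -0.41484; ln C = (Σln w − k·Σu)/n = 1.54922.

k = -0.415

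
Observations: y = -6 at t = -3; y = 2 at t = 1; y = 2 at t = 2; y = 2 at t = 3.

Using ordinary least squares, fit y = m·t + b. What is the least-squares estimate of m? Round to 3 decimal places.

With design matrix A, AᵀA = [[23, 3]; [3, 4]] and Aᵀy = [30, 0]ᵀ.
Eliminating b: 4·(row 1) − 3·(row 2) gives 83·m = 4·30 − 3·0 = 120, so m = 120/83.
Then b = (0 − 3·(120/83))/4 = -90/83.

m = 1.446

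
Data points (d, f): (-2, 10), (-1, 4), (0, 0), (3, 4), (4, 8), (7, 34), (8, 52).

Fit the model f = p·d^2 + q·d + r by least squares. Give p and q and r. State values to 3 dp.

Entries of AᵀA: Σd^2·d^2 = 6851, Σd^2·d = 937, Σd^2 = 143, Σd·d = 143, Σd = 19, Σ1 = 7.
And Σd^2·f = 5202, Σd·f = 674, Σf = 112.
AᵀA·[p, q, r]ᵀ = Aᵀf becomes [[6851, 937, 143]; [937, 143, 19]; [143, 19, 7]]·[p, q, r]ᵀ = [5202, 674, 112]ᵀ.
Solving the 3×3 system (Gaussian elimination) gives p = 110855/101577, q = -254407/101577, r = 348/691.

p = 1.091, q = -2.505, r = 0.504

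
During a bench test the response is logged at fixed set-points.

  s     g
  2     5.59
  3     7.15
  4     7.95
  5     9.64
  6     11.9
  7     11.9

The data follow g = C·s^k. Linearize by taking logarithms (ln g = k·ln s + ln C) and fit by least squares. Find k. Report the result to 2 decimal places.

k = 0.64

Taking logs, ln g = k·ln s + ln C, so regress ln g on ln s.
Σln s = 8.5252, Σ(ln s)² = 13.1965, Σln g = 12.9803, Σln s·ln g = 19.1314.
Equations: 13.1965·k + 8.5252·ln C = 19.1314;  8.5252·k + 6·ln C = 12.9803.
Δ = 13.1965·6 − (8.5252)² = 6.5005; k = (19.1314·6 − 8.5252·12.9803)/6.5005 = 0.63523, ln C = (13.1965·12.9803 − 8.5252·19.1314)/6.5005 = 1.26080.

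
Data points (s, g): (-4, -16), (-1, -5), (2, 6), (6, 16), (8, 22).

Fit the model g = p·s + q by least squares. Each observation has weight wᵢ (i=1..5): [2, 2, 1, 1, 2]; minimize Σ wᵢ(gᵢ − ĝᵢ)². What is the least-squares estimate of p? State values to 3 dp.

p = 3.132

Setting ∂/∂p … = 0 gives: 202·p + 14·q = 598;  14·p + 8·q = 24.
(Σwᵢ·s·s = 202, Σwᵢ·s = 14, Σwᵢ·1 = 8, Σwᵢ·s·g = 598, Σwᵢ·g = 24.)
det = 202·8 − 14² = 1420.
p = (598·8 − 14·24)/1420 = 1112/355; q = (202·24 − 14·598)/1420 = -881/355.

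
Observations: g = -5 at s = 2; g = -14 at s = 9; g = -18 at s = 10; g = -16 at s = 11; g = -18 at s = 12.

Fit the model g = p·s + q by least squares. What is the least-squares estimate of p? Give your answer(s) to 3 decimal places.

Setting ∂/∂p … = 0 gives: 450·p + 44·q = -708;  44·p + 5·q = -71.
(Σs·s = 450, Σs = 44, Σ1 = 5, Σs·g = -708, Σg = -71.)
Eliminating q: 5·(row 1) − 44·(row 2) gives 314·p = 5·(-708) − 44·(-71) = -416, so p = -208/157.
Then q = ((-71) − 44·(-208/157))/5 = -399/157.

p = -1.325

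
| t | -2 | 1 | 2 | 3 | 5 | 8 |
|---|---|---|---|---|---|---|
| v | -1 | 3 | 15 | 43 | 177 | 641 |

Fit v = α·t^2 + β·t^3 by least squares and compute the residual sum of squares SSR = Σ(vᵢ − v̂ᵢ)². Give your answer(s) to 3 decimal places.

Compute the Gram sums: Σt^2·t^2 = 4835, Σt^2·t^3 = 36137, Σt^3·t^3 = 278627.
And Σt^2·v = 45895, Σt^3·v = 351609.
XᵀX·[α, β]ᵀ = Xᵀv becomes [[4835, 36137]; [36137, 278627]]·[α, β]ᵀ = [45895, 351609]ᵀ.
Eliminating β: 278627·(row 1) − 36137·(row 2) gives 41278776·α = 278627·45895 − 36137·351609 = 81491732, so α = 2910419/1474242.
Then β = (351609 − 36137·(2910419/1474242))/278627 = 1482925/1474242.
Residuals: -208753/245707, 4897/245707, -99389/105303, -473390/245707, 1407367/737121, -267647/737121; SSR = 958487/105303.

SSR = 9.102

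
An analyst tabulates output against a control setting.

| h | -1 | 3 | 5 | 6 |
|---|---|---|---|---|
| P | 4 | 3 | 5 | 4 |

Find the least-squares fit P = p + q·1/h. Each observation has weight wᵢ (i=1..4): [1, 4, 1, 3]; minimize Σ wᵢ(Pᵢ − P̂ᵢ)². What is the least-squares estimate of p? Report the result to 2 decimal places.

p = 3.73

Forming AᵀWA = [[9, 31/30]; [31/30, 1411/900]] and AᵀWP = [33, 3]ᵀ gives AᵀWA·[p, q]ᵀ = AᵀWP.
det = 9·(1411/900) − (31/30)² = 5869/450.
p = (33·(1411/900) − (31/30)·3)/(5869/450) = 43773/11738; q = (9·3 − (31/30)·33)/(5869/450) = -3195/5869.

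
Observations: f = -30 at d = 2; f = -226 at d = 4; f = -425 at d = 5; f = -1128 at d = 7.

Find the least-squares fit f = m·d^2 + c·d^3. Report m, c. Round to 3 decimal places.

m = -2.038, c = -2.998

The normal equations are: 3298·m + 20988·c = -69633;  20988·m + 137434·c = -454733.
Eliminating c: 137434·(row 1) − 20988·(row 2) gives 12761188·m = 137434·(-69633) − 20988·(-454733) = -26005518, so m = -1182069/580054.
Then c = ((-454733) − 20988·(-1182069/580054))/137434 = -19126015/6380594.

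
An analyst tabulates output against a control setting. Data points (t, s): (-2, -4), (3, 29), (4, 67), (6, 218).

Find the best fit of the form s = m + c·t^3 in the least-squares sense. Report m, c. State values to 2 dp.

The normal system XᵀX·[m, c]ᵀ = Xᵀs is [[4, 299]; [299, 51545]]·[m, c]ᵀ = [310, 52191]ᵀ.
Eliminating c: 51545·(row 1) − 299·(row 2) gives 116779·m = 51545·310 − 299·52191 = 373841, so m = 28757/8983.
Then c = (52191 − 299·(28757/8983))/51545 = 116074/116779.

m = 3.20, c = 0.99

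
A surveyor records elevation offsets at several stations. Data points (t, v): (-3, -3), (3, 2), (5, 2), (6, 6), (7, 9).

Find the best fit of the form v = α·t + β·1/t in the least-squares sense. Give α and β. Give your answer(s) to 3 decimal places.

The normal system XᵀX·[α, β]ᵀ = Xᵀv is [[128, 5]; [5, 1521/4900]]·[α, β]ᵀ = [124, 457/105]ᵀ.
det = 128·(1521/4900) − 5² = 18047/1225.
α = (124·(1521/4900) − 5·(457/105))/(18047/1225) = 61478/54141; β = (128·(457/105) − 5·124)/(18047/1225) = -231140/54141.

α = 1.136, β = -4.269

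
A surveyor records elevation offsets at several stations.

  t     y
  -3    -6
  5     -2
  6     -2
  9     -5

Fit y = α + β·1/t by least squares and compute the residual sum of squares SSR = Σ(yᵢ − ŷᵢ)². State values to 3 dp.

The normal equations are: 4·α + (13/90)·β = -15;  (13/90)·α + (1549/8100)·β = 32/45.
(Σ1 = 4, Σ1/t = 13/90, Σ1/t·1/t = 1549/8100, Σy = -15, Σ1/t·y = 32/45.)
Eliminating β: (1549/8100)·(row 1) − (13/90)·(row 2) gives (2009/2700)·α = (1549/8100)·(-15) − (13/90)·(32/45) = -24067/8100, so α = -587/147.
Then β = ((32/45) − (13/90)·(-587/147))/(1549/8100) = 330/49.
Residuals: 5/21, 95/147, 128/147, -86/49; SSR = 634/147.

SSR = 4.313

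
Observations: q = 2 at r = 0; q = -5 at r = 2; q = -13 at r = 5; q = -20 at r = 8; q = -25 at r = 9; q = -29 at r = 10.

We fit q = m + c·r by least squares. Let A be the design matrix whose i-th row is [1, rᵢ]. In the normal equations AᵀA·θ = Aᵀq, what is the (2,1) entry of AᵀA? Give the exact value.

34

Row 2 ↔ basis r, column 1 ↔ basis 1, so (AᵀA)_{2,1} = Σᵢ r = (0)·(1) + (2)·(1) + (5)·(1) + (8)·(1) + (9)·(1) + (10)·(1) = 34.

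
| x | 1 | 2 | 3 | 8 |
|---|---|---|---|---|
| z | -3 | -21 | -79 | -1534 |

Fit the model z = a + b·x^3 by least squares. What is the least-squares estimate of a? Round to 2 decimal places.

a = 1.65

From the data, Σ1 = 4, Σx^3 = 548, Σx^3·x^3 = 262938.
Moment sums: Σz = -1637, Σx^3·z = -787712.
Eliminating b: 262938·(row 1) − 548·(row 2) gives 751448·a = 262938·(-1637) − 548·(-787712) = 1236670, so a = 618335/375724.
Then b = ((-787712) − 548·(618335/375724))/262938 = -563443/187862.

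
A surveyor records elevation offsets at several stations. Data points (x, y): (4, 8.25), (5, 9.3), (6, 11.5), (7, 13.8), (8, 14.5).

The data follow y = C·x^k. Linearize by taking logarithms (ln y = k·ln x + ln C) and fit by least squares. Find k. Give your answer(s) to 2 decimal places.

k = 0.88

Let Y = ln y. Fitting Y = k·ln x + ln C by least squares:
XᵀX = [[15.8331, 8.8128]; [8.8128, 5]], rhs = [21.5586, 12.0814]ᵀ  (here Σln x = 8.8128, Σ(ln x)² = 15.8331, Σln y = 12.0814, Σln x·ln y = 21.5586).
Solving (det = 1.4995): k = 0.88150, ln C = 0.86258.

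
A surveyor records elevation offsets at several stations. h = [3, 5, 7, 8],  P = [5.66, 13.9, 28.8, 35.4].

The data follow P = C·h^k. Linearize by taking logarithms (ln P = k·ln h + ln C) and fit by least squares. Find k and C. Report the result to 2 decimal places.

k = 1.90, C = 0.69

Let Y = ln P. Fitting Y = k·ln h + ln C by least squares:
Σln h = 6.7334, Σ(ln h)² = 11.9079, Σln P = 11.2924, Σln h·ln P = 20.0960.
Equations: 11.9079·k + 6.7334·ln C = 20.0960;  6.7334·k + 4·ln C = 11.2924.
Δ = 11.9079·4 − (6.7334)² = 2.2928; k = (20.0960·4 − 6.7334·11.2924)/2.2928 = 1.89619, ln C = (11.9079·11.2924 − 6.7334·20.0960)/2.2928 = -0.36886, so C = exp(-0.36886) = 0.69152.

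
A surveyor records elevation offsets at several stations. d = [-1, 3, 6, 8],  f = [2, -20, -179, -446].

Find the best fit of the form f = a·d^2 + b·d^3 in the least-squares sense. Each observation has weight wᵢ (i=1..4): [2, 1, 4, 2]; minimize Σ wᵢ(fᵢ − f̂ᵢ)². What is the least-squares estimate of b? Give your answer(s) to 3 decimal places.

With design matrix M, MᵀWM = [[13459, 96881]; [96881, 711643]] and MᵀWf = [-83040, -611904]ᵀ.
Determinant 13459·711643 − 96881² = 192074976.
a = ((-83040)·711643 − 96881·(-611904))/192074976 = 649433/666927; b = (13459·(-611904) − 96881·(-83040))/192074976 = -661867/666927.

b = -0.992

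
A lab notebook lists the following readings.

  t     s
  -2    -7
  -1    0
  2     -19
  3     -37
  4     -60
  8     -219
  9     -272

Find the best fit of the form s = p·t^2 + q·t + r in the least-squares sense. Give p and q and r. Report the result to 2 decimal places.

p = -3.03, q = -2.97, r = -0.49

Entries of AᵀA: Σt^2·t^2 = 11027, Σt^2·t = 1331, Σt^2 = 179, Σt·t = 179, Σt = 23, Σ1 = 7.
Right-hand side: Σt^2·s = -37445, Σt·s = -4575, Σs = -614.
So AᵀA·[p, q, r]ᵀ = Aᵀs: [[11027, 1331, 179]; [1331, 179, 23]; [179, 23, 7]]·[p, q, r]ᵀ = [-37445, -4575, -614]ᵀ.
Inverting the 3×3 Gram matrix, [p, q, r]ᵀ = [-610847/201684, -599923/201684, -2361/4802]ᵀ.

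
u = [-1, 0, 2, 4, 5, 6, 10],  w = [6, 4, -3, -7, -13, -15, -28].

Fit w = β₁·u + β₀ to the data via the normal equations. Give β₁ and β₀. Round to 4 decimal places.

From the data, Σu·u = 182, Σu = 26, Σ1 = 7.
For Mᵀw: Σu·w = -475, Σw = -56.
Normal equations: [[182, 26]; [26, 7]]·[β₁, β₀]ᵀ = [-475, -56]ᵀ.
Δ = 182·7 − 26² = 598.
β₁ = ((-475)·7 − 26·(-56))/598 = -1869/598; β₀ = (182·(-56) − 26·(-475))/598 = 83/23.

β₁ = -3.1254, β₀ = 3.6087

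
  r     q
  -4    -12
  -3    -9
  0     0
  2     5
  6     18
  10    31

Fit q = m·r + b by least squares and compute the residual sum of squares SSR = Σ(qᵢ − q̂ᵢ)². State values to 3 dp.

SSR = 1.558

Normal-equation sums: Σr·r = 165, Σr = 11, Σ1 = 6.
Moment sums: Σr·q = 503, Σq = 33.
Determinant 165·6 − 11² = 869.
m = (503·6 − 11·33)/869 = 2655/869; b = (165·33 − 11·503)/869 = -8/79.
Residuals: 280/869, 232/869, 8/79, -877/869, -200/869, 477/869; SSR = 1354/869.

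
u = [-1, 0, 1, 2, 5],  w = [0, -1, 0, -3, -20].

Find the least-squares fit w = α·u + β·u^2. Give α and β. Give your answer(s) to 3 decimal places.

The normal equations are: 31·α + 133·β = -106;  133·α + 643·β = -512.
Δ = 31·643 − 133² = 2244.
α = ((-106)·643 − 133·(-512))/2244 = -31/1122; β = (31·(-512) − 133·(-106))/2244 = -887/1122.

α = -0.028, β = -0.791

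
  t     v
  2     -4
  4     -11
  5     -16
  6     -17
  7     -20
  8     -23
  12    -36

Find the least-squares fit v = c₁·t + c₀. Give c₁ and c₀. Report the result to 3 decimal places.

MᵀM·[c₁, c₀]ᵀ = Mᵀv reads: 338·c₁ + 44·c₀ = -990;  44·c₁ + 7·c₀ = -127.
(Σt·t = 338, Σt = 44, Σ1 = 7, Σt·v = -990, Σv = -127.)
Δ = 338·7 − 44² = 430.
c₁ = ((-990)·7 − 44·(-127))/430 = -671/215; c₀ = (338·(-127) − 44·(-990))/430 = 317/215.

c₁ = -3.121, c₀ = 1.474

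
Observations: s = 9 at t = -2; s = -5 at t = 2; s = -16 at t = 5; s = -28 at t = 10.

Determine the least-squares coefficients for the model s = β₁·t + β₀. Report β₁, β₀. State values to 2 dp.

β₁ = -3.10, β₀ = 1.63

Forming XᵀX = [[133, 15]; [15, 4]] and Xᵀs = [-388, -40]ᵀ gives XᵀX·[β₁, β₀]ᵀ = Xᵀs.
Eliminating β₀: 4·(row 1) − 15·(row 2) gives 307·β₁ = 4·(-388) − 15·(-40) = -952, so β₁ = -952/307.
Then β₀ = ((-40) − 15·(-952/307))/4 = 500/307.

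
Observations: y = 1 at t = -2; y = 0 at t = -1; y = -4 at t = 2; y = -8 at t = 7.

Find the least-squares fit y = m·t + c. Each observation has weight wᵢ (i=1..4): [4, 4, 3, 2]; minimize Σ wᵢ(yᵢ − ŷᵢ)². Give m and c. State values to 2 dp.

m = -1.03, c = -1.21

The normal system XᵀWX·[m, c]ᵀ = XᵀWy is [[130, 8]; [8, 13]]·[m, c]ᵀ = [-144, -24]ᵀ.
Eliminating c: 13·(row 1) − 8·(row 2) gives 1626·m = 13·(-144) − 8·(-24) = -1680, so m = -280/271.
Then c = ((-24) − 8·(-280/271))/13 = -328/271.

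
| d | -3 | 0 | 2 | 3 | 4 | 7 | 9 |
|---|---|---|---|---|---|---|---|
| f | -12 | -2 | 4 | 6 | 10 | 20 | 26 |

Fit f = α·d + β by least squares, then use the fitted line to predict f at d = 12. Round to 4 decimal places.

f̂ = 35.4335

Entries of MᵀM: Σd·d = 168, Σd = 22, Σ1 = 7.
And Σd·f = 476, Σf = 52.
So MᵀM·[α, β]ᵀ = Mᵀf: [[168, 22]; [22, 7]]·[α, β]ᵀ = [476, 52]ᵀ.
Eliminating β: 7·(row 1) − 22·(row 2) gives 692·α = 7·476 − 22·52 = 2188, so α = 547/173.
Then β = (52 − 22·(547/173))/7 = -434/173.
At d = 12: f̂ = (547/173)·(12) + (-434/173)·(1) = 6130/173.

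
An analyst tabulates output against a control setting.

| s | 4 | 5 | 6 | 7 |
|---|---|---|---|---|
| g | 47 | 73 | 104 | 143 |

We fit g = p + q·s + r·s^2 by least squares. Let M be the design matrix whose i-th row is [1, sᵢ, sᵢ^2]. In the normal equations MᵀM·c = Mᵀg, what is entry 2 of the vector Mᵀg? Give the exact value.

2178

Entry 2 ↔ basis s, so (Mᵀg)_{2} = Σᵢ (s)·gᵢ = (4)·(47) + (5)·(73) + (6)·(104) + (7)·(143) = 2178.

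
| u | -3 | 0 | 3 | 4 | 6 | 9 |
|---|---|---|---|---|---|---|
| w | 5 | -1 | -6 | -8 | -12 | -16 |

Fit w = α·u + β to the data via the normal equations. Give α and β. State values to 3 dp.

Setting ∂/∂α … = 0 gives: 151·α + 19·β = -281;  19·α + 6·β = -38.
Eliminating β: 6·(row 1) − 19·(row 2) gives 545·α = 6·(-281) − 19·(-38) = -964, so α = -964/545.
Then β = ((-38) − 19·(-964/545))/6 = -399/545.

α = -1.769, β = -0.732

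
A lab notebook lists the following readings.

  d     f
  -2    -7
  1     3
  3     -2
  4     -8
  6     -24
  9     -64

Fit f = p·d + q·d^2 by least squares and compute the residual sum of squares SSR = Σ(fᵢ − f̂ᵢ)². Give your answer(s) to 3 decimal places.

SSR = 6.184

The normal system AᵀA·[p, q]ᵀ = Aᵀf is [[147, 1029]; [1029, 8211]]·[p, q]ᵀ = [-741, -6219]ᵀ.
det = 147·8211 − 1029² = 148176.
p = ((-741)·8211 − 1029·(-6219))/148176 = 625/294; q = (147·(-6219) − 1029·(-741))/148176 = -43/42.
Residuals: 66/49, 93/49, 41/49, -6/49, 5/49, -10/49; SSR = 303/49.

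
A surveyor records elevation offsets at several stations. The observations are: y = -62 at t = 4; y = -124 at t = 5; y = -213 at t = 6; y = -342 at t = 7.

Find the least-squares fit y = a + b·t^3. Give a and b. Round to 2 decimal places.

a = 2.03, b = -1.00

From the data, Σ1 = 4, Σt^3 = 748, Σt^3·t^3 = 184026.
Moment sums: Σy = -741, Σt^3·y = -182782.
MᵀM·[a, b]ᵀ = Mᵀy becomes [[4, 748]; [748, 184026]]·[a, b]ᵀ = [-741, -182782]ᵀ.
Eliminating b: 184026·(row 1) − 748·(row 2) gives 176600·a = 184026·(-741) − 748·(-182782) = 357670, so a = 35767/17660.
Then b = ((-182782) − 748·(35767/17660))/184026 = -8843/8830.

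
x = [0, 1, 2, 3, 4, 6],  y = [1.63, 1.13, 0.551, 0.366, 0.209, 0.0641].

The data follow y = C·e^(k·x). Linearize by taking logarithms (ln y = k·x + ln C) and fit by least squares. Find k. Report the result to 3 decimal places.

Linearized form: ln y = k·x + ln C. From the 6 transformed points,
Σx = 16.0000, Σ(x)² = 66.0000, Σln y = -5.3031, Σx·ln y = -26.8307.
Equations: 66.0000·k + 16.0000·ln C = -26.8307;  16.0000·k + 6·ln C = -5.3031.
Δ = 66.0000·6 − (16.0000)² = 140.0000; k = (-26.8307·6 − 16.0000·-5.3031)/140.0000 = -0.54382, ln C = (66.0000·-5.3031 − 16.0000·-26.8307)/140.0000 = 0.56635.

k = -0.544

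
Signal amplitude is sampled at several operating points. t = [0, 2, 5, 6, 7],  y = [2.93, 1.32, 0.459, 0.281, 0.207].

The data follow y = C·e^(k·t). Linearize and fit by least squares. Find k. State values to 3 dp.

Linearized form: ln y = k·t + ln C. From the 5 transformed points,
XᵀX = [[114.0000, 20.0000]; [20.0000, 5]], rhs = [-21.9799, -2.2705]ᵀ  (here Σt = 20.0000, Σ(t)² = 114.0000, Σln y = -2.2705, Σt·ln y = -21.9799).
Solving (det = 170.0000): k = -0.37935, ln C = 1.06330.

k = -0.379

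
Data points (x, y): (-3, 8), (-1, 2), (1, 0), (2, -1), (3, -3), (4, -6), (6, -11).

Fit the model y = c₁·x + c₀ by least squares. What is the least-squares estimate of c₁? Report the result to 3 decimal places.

c₁ = -1.951

Compute the Gram sums: Σx·x = 76, Σx = 12, Σ1 = 7.
Moment sums: Σx·y = -127, Σy = -11.
MᵀM·[c₁, c₀]ᵀ = Mᵀy becomes [[76, 12]; [12, 7]]·[c₁, c₀]ᵀ = [-127, -11]ᵀ.
det = 76·7 − 12² = 388.
c₁ = ((-127)·7 − 12·(-11))/388 = -757/388; c₀ = (76·(-11) − 12·(-127))/388 = 172/97.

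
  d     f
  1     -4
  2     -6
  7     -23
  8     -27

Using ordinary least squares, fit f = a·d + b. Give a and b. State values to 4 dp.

MᵀM·[a, b]ᵀ = Mᵀf reads: 118·a + 18·b = -393;  18·a + 4·b = -60.
Δ = 118·4 − 18² = 148.
a = ((-393)·4 − 18·(-60))/148 = -123/37; b = (118·(-60) − 18·(-393))/148 = -3/74.

a = -3.3243, b = -0.0405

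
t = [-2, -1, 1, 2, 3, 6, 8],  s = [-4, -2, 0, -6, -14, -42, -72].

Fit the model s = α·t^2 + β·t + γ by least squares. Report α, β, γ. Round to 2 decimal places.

α = -1.04, β = -0.60, γ = -0.84

The normal system AᵀA·[α, β, γ]ᵀ = Aᵀs is [[5507, 755, 119]; [755, 119, 17]; [119, 17, 7]]·[α, β, γ]ᵀ = [-6288, -872, -140]ᵀ.
Inverting the 3×3 Gram matrix, [α, β, γ]ᵀ = [-97642/93801, -56630/93801, -26192/31267]ᵀ.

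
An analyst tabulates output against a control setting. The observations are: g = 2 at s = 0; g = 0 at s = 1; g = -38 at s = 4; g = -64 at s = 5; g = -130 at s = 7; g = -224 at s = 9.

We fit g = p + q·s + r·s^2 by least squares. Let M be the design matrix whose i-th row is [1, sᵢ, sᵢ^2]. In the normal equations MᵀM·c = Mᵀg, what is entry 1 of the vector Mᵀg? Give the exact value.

Entry 1 ↔ basis 1, so (Mᵀg)_{1} = Σᵢ gᵢ = (1)·(2) + (1)·(0) + (1)·(-38) + (1)·(-64) + (1)·(-130) + (1)·(-224) = -454.

-454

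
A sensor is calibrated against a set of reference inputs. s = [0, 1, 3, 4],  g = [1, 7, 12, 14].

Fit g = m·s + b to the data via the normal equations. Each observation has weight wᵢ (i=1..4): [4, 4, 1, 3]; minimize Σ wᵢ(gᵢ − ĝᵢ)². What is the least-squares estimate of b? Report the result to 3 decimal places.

b = 2.259

The normal equations are: 61·m + 19·b = 232;  19·m + 12·b = 86.
(Σwᵢ·s·s = 61, Σwᵢ·s = 19, Σwᵢ·1 = 12, Σwᵢ·s·g = 232, Σwᵢ·g = 86.)
det = 61·12 − 19² = 371.
m = (232·12 − 19·86)/371 = 1150/371; b = (61·86 − 19·232)/371 = 838/371.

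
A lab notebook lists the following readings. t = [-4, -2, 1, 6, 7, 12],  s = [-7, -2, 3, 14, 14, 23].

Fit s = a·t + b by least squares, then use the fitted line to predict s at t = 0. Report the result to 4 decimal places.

ŝ = 1.2636

Entries of AᵀA: Σt·t = 250, Σt = 20, Σ1 = 6.
Right-hand side: Σt·s = 493, Σs = 45.
So AᵀA·[a, b]ᵀ = Aᵀs: [[250, 20]; [20, 6]]·[a, b]ᵀ = [493, 45]ᵀ.
Eliminating b: 6·(row 1) − 20·(row 2) gives 1100·a = 6·493 − 20·45 = 2058, so a = 1029/550.
Then b = (45 − 20·(1029/550))/6 = 139/110.
At t = 0: ŝ = (1029/550)·(0) + (139/110)·(1) = 139/110.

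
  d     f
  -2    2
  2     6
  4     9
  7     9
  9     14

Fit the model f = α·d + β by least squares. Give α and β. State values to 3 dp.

α = 0.986, β = 4.054

MᵀM·[α, β]ᵀ = Mᵀf reads: 154·α + 20·β = 233;  20·α + 5·β = 40.
Δ = 154·5 − 20² = 370.
α = (233·5 − 20·40)/370 = 73/74; β = (154·40 − 20·233)/370 = 150/37.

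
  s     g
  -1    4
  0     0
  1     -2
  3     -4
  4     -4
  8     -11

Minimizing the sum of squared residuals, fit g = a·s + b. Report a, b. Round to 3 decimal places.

a = -1.486, b = 0.882

Forming AᵀA = [[91, 15]; [15, 6]] and Aᵀg = [-122, -17]ᵀ gives AᵀA·[a, b]ᵀ = Aᵀg.
Δ = 91·6 − 15² = 321.
a = ((-122)·6 − 15·(-17))/321 = -159/107; b = (91·(-17) − 15·(-122))/321 = 283/321.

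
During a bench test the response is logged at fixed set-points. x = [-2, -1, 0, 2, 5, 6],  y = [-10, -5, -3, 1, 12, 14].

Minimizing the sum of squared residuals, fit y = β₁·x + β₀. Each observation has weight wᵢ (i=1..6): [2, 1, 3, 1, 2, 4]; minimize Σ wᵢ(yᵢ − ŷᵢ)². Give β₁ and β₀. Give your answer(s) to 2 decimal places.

Sums needed: Σwᵢ·x·x = 207, Σwᵢ·x = 31, Σwᵢ·1 = 13.
Moment sums: Σwᵢ·x·y = 503, Σwᵢ·y = 47.
So AᵀWA·[β₁, β₀]ᵀ = AᵀWy: [[207, 31]; [31, 13]]·[β₁, β₀]ᵀ = [503, 47]ᵀ.
det = 207·13 − 31² = 1730.
β₁ = (503·13 − 31·47)/1730 = 2541/865; β₀ = (207·47 − 31·503)/1730 = -2932/865.

β₁ = 2.94, β₀ = -3.39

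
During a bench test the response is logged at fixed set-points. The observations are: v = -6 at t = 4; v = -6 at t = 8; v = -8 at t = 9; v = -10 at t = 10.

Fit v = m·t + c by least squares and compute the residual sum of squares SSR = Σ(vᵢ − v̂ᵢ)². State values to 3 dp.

SSR = 4.627

MᵀM·[m, c]ᵀ = Mᵀv reads: 261·m + 31·c = -244;  31·m + 4·c = -30.
Eliminating c: 4·(row 1) − 31·(row 2) gives 83·m = 4·(-244) − 31·(-30) = -46, so m = -46/83.
Then c = ((-30) − 31·(-46/83))/4 = -266/83.
Residuals: -48/83, 136/83, 16/83, -104/83; SSR = 384/83.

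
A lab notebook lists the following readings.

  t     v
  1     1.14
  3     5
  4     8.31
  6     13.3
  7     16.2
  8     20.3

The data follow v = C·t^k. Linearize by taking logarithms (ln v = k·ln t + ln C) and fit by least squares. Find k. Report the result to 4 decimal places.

k = 1.3779

Linearized form: ln v = k·ln t + ln C. From the 6 transformed points,
AᵀA = [[14.4498, 8.3020]; [8.3020, 6]], rhs = [21.0200, 12.2413]ᵀ  (here Σln t = 8.3020, Σ(ln t)² = 14.4498, Σln v = 12.2413, Σln t·ln v = 21.0200).
Δ = 14.4498·6 − (8.3020)² = 17.7753; k = (21.0200·6 − 8.3020·12.2413)/17.7753 = 1.37789, ln C = (14.4498·12.2413 − 8.3020·21.0200)/17.7753 = 0.13368.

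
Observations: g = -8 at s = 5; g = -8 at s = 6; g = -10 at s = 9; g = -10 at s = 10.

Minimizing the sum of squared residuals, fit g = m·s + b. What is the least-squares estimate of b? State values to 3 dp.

With design matrix X, XᵀX = [[242, 30]; [30, 4]] and Xᵀg = [-278, -36]ᵀ.
Determinant 242·4 − 30² = 68.
m = ((-278)·4 − 30·(-36))/68 = -8/17; b = (242·(-36) − 30·(-278))/68 = -93/17.

b = -5.471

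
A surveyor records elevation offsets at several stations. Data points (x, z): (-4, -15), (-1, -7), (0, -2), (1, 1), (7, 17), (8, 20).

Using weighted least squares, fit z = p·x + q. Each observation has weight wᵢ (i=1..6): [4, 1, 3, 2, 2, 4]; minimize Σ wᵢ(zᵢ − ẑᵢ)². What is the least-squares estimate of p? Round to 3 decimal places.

The normal system MᵀWM·[p, q]ᵀ = MᵀWz is [[421, 31]; [31, 16]]·[p, q]ᵀ = [1127, 43]ᵀ.
Determinant 421·16 − 31² = 5775.
p = (1127·16 − 31·43)/5775 = 16699/5775; q = (421·43 − 31·1127)/5775 = -16834/5775.

p = 2.892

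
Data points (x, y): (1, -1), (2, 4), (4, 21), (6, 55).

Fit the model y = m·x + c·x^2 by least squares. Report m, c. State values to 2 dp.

The normal equations are: 57·m + 289·c = 421;  289·m + 1569·c = 2331.
(Σx·x = 57, Σx·x^2 = 289, Σx^2·x^2 = 1569, Σx·y = 421, Σx^2·y = 2331.)
Δ = 57·1569 − 289² = 5912.
m = (421·1569 − 289·2331)/5912 = -6555/2956; c = (57·2331 − 289·421)/5912 = 5599/2956.

m = -2.22, c = 1.89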